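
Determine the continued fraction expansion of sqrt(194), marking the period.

Write x_i = (sqrt(194) + m_i)/d_i with (m_0, d_0) = (0, 1). a_0 = floor(sqrt(194)) = 13, since 13^2 = 169 <= 194 < 196 = 14^2.
Iterate m_{i+1} = d_i*a_i - m_i, d_{i+1} = (194 - m_{i+1}^2)/d_i, a_{i+1} = floor((a_0 + m_{i+1})/d_{i+1}):
  m_1 = 1*13 - 0 = 13, d_1 = (194 - 13^2)/1 = 25/1 = 25, a_1 = floor((13 + 13)/25) = 1.
  m_2 = 25*1 - 13 = 12, d_2 = (194 - 12^2)/25 = 50/25 = 2, a_2 = floor((13 + 12)/2) = 12.
  m_3 = 2*12 - 12 = 12, d_3 = (194 - 12^2)/2 = 50/2 = 25, a_3 = floor((13 + 12)/25) = 1.
  m_4 = 25*1 - 12 = 13, d_4 = (194 - 13^2)/25 = 25/25 = 1, a_4 = floor((13 + 13)/1) = 26.
  m_5 = 1*26 - 13 = 13, d_5 = (194 - 13^2)/1 = 25/1 = 25: (m_5, d_5) = (m_1, d_1) = (13, 25), so from here the quotients repeat a_1, ..., a_4; the period length is 4.
Hence the expansion of sqrt(194) is a_0 = 13 followed by the repeating block 1, 12, 1, 26 (period 4).

[13; (1, 12, 1, 26)]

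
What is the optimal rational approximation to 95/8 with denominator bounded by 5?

59/5

Expand x = 95/8 as a continued fraction with the Euclidean algorithm:
  95 = 11*8 + 7, so a_0 = 11.
  8 = 1*7 + 1, so a_1 = 1.
  7 = 7*1 + 0, so a_2 = 7.
so x = [11; 1, 7].
Convergents (p_i = a_i*p_{i-1} + p_{i-2}, q_i = a_i*q_{i-1} + q_{i-2} with p_{-2}=0, p_{-1}=1, q_{-2}=1, q_{-1}=0), until the denominator exceeds 5:
  i=0: a_0=11, p_0 = 11*1 + 0 = 11, q_0 = 11*0 + 1 = 1.
  i=1: a_1=1, p_1 = 1*11 + 1 = 12, q_1 = 1*1 + 0 = 1.
  i=2: a_2=7, p_2 = 7*12 + 11 = 95, q_2 = 7*1 + 1 = 8.
q_2 = 8 > 5, so the last convergent with denominator <= 5 is p_1/q_1 = 12/1.
The closest fraction with denominator <= 5 is either p_1/q_1 or the intermediate fraction (k*p_1 + p_0)/(k*q_1 + q_0) with the largest k >= 1 whose denominator stays <= 5; these approach x as k grows, and every other convergent or intermediate fraction in range is farther away.
Largest k: floor((5 - q_0)/q_1) = floor((5 - 1)/1) = 4.
That gives (4*12 + 11)/(4*1 + 1) = 59/5.
Compare the errors: |x - 12/1| = |95*1 - 12*8|/(8*1) = 1/8, and |x - 59/5| = |95*5 - 59*8|/(8*5) = 3/40.
Cross-multiplying, 3*8 = 24 < 40 = 1*40, so 3/40 is smaller: the intermediate fraction 59/5 is closer to x than 12/1.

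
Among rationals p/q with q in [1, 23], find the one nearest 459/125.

11/3

Expand x = 459/125 as a continued fraction with the Euclidean algorithm:
  459 = 3*125 + 84, so a_0 = 3.
  125 = 1*84 + 41, so a_1 = 1.
  84 = 2*41 + 2, so a_2 = 2.
  41 = 20*2 + 1, so a_3 = 20.
  2 = 2*1 + 0, so a_4 = 2.
so x = [3; 1, 2, 20, 2].
Convergents (p_i = a_i*p_{i-1} + p_{i-2}, q_i = a_i*q_{i-1} + q_{i-2} with p_{-2}=0, p_{-1}=1, q_{-2}=1, q_{-1}=0), until the denominator exceeds 23:
  i=0: a_0=3, p_0 = 3*1 + 0 = 3, q_0 = 3*0 + 1 = 1.
  i=1: a_1=1, p_1 = 1*3 + 1 = 4, q_1 = 1*1 + 0 = 1.
  i=2: a_2=2, p_2 = 2*4 + 3 = 11, q_2 = 2*1 + 1 = 3.
  i=3: a_3=20, p_3 = 20*11 + 4 = 224, q_3 = 20*3 + 1 = 61.
q_3 = 61 > 23, so the last convergent with denominator <= 23 is p_2/q_2 = 11/3.
The closest fraction with denominator <= 23 is either p_2/q_2 or the intermediate fraction (k*p_2 + p_1)/(k*q_2 + q_1) with the largest k >= 1 whose denominator stays <= 23; these approach x as k grows, and every other convergent or intermediate fraction in range is farther away.
Largest k: floor((23 - q_1)/q_2) = floor((23 - 1)/3) = 7.
That gives (7*11 + 4)/(7*3 + 1) = 81/22.
Compare the errors: |x - 11/3| = |459*3 - 11*125|/(125*3) = 2/375, and |x - 81/22| = |459*22 - 81*125|/(125*22) = 27/2750.
Cross-multiplying, 2*2750 = 5500 < 10125 = 27*375, so 2/375 is smaller: the convergent 11/3 is closer to x than 81/22.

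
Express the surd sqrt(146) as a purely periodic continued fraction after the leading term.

[12; (12, 24)]

Write x_i = (sqrt(146) + m_i)/d_i with (m_0, d_0) = (0, 1). a_0 = floor(sqrt(146)) = 12, since 12^2 = 144 <= 146 < 169 = 13^2.
Iterate m_{i+1} = d_i*a_i - m_i, d_{i+1} = (146 - m_{i+1}^2)/d_i, a_{i+1} = floor((a_0 + m_{i+1})/d_{i+1}):
  m_1 = 1*12 - 0 = 12, d_1 = (146 - 12^2)/1 = 2/1 = 2, a_1 = floor((12 + 12)/2) = 12.
  m_2 = 2*12 - 12 = 12, d_2 = (146 - 12^2)/2 = 2/2 = 1, a_2 = floor((12 + 12)/1) = 24.
  m_3 = 1*24 - 12 = 12, d_3 = (146 - 12^2)/1 = 2/1 = 2: (m_3, d_3) = (m_1, d_1) = (12, 2), so from here the quotients repeat a_1, a_2; the period length is 2.
Hence the expansion of sqrt(146) is a_0 = 12 followed by the repeating block 12, 24 (period 2).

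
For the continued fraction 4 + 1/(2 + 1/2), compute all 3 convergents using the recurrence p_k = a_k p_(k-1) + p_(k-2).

4/1, 9/2, 22/5

Using the convergent recurrence p_i = a_i*p_{i-1} + p_{i-2}, q_i = a_i*q_{i-1} + q_{i-2} with p_{-2}=0, p_{-1}=1, q_{-2}=1, q_{-1}=0:
  i=0: a_0=4, p_0 = 4*1 + 0 = 4, q_0 = 4*0 + 1 = 1.
  i=1: a_1=2, p_1 = 2*4 + 1 = 9, q_1 = 2*1 + 0 = 2.
  i=2: a_2=2, p_2 = 2*9 + 4 = 22, q_2 = 2*2 + 1 = 5.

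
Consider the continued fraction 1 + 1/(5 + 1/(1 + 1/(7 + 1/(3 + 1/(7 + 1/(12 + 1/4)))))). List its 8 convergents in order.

1/1, 6/5, 7/6, 55/47, 172/147, 1259/1076, 15280/13059, 62379/53312

Using the convergent recurrence p_i = a_i*p_{i-1} + p_{i-2}, q_i = a_i*q_{i-1} + q_{i-2} with p_{-2}=0, p_{-1}=1, q_{-2}=1, q_{-1}=0:
  i=0: a_0=1, p_0 = 1*1 + 0 = 1, q_0 = 1*0 + 1 = 1.
  i=1: a_1=5, p_1 = 5*1 + 1 = 6, q_1 = 5*1 + 0 = 5.
  i=2: a_2=1, p_2 = 1*6 + 1 = 7, q_2 = 1*5 + 1 = 6.
  i=3: a_3=7, p_3 = 7*7 + 6 = 55, q_3 = 7*6 + 5 = 47.
  i=4: a_4=3, p_4 = 3*55 + 7 = 172, q_4 = 3*47 + 6 = 147.
  i=5: a_5=7, p_5 = 7*172 + 55 = 1259, q_5 = 7*147 + 47 = 1076.
  i=6: a_6=12, p_6 = 12*1259 + 172 = 15280, q_6 = 12*1076 + 147 = 13059.
  i=7: a_7=4, p_7 = 4*15280 + 1259 = 62379, q_7 = 4*13059 + 1076 = 53312.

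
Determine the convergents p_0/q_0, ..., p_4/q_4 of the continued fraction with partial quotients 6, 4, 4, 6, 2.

Using the convergent recurrence p_i = a_i*p_{i-1} + p_{i-2}, q_i = a_i*q_{i-1} + q_{i-2} with p_{-2}=0, p_{-1}=1, q_{-2}=1, q_{-1}=0:
  i=0: a_0=6, p_0 = 6*1 + 0 = 6, q_0 = 6*0 + 1 = 1.
  i=1: a_1=4, p_1 = 4*6 + 1 = 25, q_1 = 4*1 + 0 = 4.
  i=2: a_2=4, p_2 = 4*25 + 6 = 106, q_2 = 4*4 + 1 = 17.
  i=3: a_3=6, p_3 = 6*106 + 25 = 661, q_3 = 6*17 + 4 = 106.
  i=4: a_4=2, p_4 = 2*661 + 106 = 1428, q_4 = 2*106 + 17 = 229.

6/1, 25/4, 106/17, 661/106, 1428/229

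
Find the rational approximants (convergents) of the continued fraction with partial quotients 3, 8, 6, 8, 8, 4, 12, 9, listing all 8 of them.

Using the convergent recurrence p_i = a_i*p_{i-1} + p_{i-2}, q_i = a_i*q_{i-1} + q_{i-2} with p_{-2}=0, p_{-1}=1, q_{-2}=1, q_{-1}=0:
  i=0: a_0=3, p_0 = 3*1 + 0 = 3, q_0 = 3*0 + 1 = 1.
  i=1: a_1=8, p_1 = 8*3 + 1 = 25, q_1 = 8*1 + 0 = 8.
  i=2: a_2=6, p_2 = 6*25 + 3 = 153, q_2 = 6*8 + 1 = 49.
  i=3: a_3=8, p_3 = 8*153 + 25 = 1249, q_3 = 8*49 + 8 = 400.
  i=4: a_4=8, p_4 = 8*1249 + 153 = 10145, q_4 = 8*400 + 49 = 3249.
  i=5: a_5=4, p_5 = 4*10145 + 1249 = 41829, q_5 = 4*3249 + 400 = 13396.
  i=6: a_6=12, p_6 = 12*41829 + 10145 = 512093, q_6 = 12*13396 + 3249 = 164001.
  i=7: a_7=9, p_7 = 9*512093 + 41829 = 4650666, q_7 = 9*164001 + 13396 = 1489405.

3/1, 25/8, 153/49, 1249/400, 10145/3249, 41829/13396, 512093/164001, 4650666/1489405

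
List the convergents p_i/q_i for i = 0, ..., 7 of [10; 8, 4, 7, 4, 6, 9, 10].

Using the convergent recurrence p_i = a_i*p_{i-1} + p_{i-2}, q_i = a_i*q_{i-1} + q_{i-2} with p_{-2}=0, p_{-1}=1, q_{-2}=1, q_{-1}=0:
  i=0: a_0=10, p_0 = 10*1 + 0 = 10, q_0 = 10*0 + 1 = 1.
  i=1: a_1=8, p_1 = 8*10 + 1 = 81, q_1 = 8*1 + 0 = 8.
  i=2: a_2=4, p_2 = 4*81 + 10 = 334, q_2 = 4*8 + 1 = 33.
  i=3: a_3=7, p_3 = 7*334 + 81 = 2419, q_3 = 7*33 + 8 = 239.
  i=4: a_4=4, p_4 = 4*2419 + 334 = 10010, q_4 = 4*239 + 33 = 989.
  i=5: a_5=6, p_5 = 6*10010 + 2419 = 62479, q_5 = 6*989 + 239 = 6173.
  i=6: a_6=9, p_6 = 9*62479 + 10010 = 572321, q_6 = 9*6173 + 989 = 56546.
  i=7: a_7=10, p_7 = 10*572321 + 62479 = 5785689, q_7 = 10*56546 + 6173 = 571633.

10/1, 81/8, 334/33, 2419/239, 10010/989, 62479/6173, 572321/56546, 5785689/571633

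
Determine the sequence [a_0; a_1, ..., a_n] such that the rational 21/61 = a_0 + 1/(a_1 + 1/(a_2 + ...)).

[0; 2, 1, 9, 2]

Run the Euclidean algorithm on 21 and 61; the successive quotients are the partial quotients a_0, a_1, ... (each step inverts the fractional part left over by the previous one):
  21 = 0*61 + 21, so a_0 = 0.
  61 = 2*21 + 19, so a_1 = 2.
  21 = 1*19 + 2, so a_2 = 1.
  19 = 9*2 + 1, so a_3 = 9.
  2 = 2*1 + 0, so a_4 = 2.
The remainder reaches 0 after 5 divisions, so the expansion has 5 partial quotients, read off in order.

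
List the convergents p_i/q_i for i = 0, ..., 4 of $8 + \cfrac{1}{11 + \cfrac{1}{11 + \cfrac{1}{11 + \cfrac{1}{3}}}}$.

8/1, 89/11, 987/122, 10946/1353, 33825/4181

Using the convergent recurrence p_i = a_i*p_{i-1} + p_{i-2}, q_i = a_i*q_{i-1} + q_{i-2} with p_{-2}=0, p_{-1}=1, q_{-2}=1, q_{-1}=0:
  i=0: a_0=8, p_0 = 8*1 + 0 = 8, q_0 = 8*0 + 1 = 1.
  i=1: a_1=11, p_1 = 11*8 + 1 = 89, q_1 = 11*1 + 0 = 11.
  i=2: a_2=11, p_2 = 11*89 + 8 = 987, q_2 = 11*11 + 1 = 122.
  i=3: a_3=11, p_3 = 11*987 + 89 = 10946, q_3 = 11*122 + 11 = 1353.
  i=4: a_4=3, p_4 = 3*10946 + 987 = 33825, q_4 = 3*1353 + 122 = 4181.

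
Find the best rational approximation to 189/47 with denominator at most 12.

4/1

Expand x = 189/47 as a continued fraction with the Euclidean algorithm:
  189 = 4*47 + 1, so a_0 = 4.
  47 = 47*1 + 0, so a_1 = 47.
so x = [4; 47].
Convergents (p_i = a_i*p_{i-1} + p_{i-2}, q_i = a_i*q_{i-1} + q_{i-2} with p_{-2}=0, p_{-1}=1, q_{-2}=1, q_{-1}=0), until the denominator exceeds 12:
  i=0: a_0=4, p_0 = 4*1 + 0 = 4, q_0 = 4*0 + 1 = 1.
  i=1: a_1=47, p_1 = 47*4 + 1 = 189, q_1 = 47*1 + 0 = 47.
q_1 = 47 > 12, so the last convergent with denominator <= 12 is p_0/q_0 = 4/1.
The closest fraction with denominator <= 12 is either p_0/q_0 or the intermediate fraction (k*p_0 + p_{-1})/(k*q_0 + q_{-1}) with the largest k >= 1 whose denominator stays <= 12; these approach x as k grows, and every other convergent or intermediate fraction in range is farther away.
Largest k: floor((12 - q_{-1})/q_0) = floor((12 - 0)/1) = 12 (using the seeds p_{-1} = 1, q_{-1} = 0).
That gives (12*4 + 1)/(12*1 + 0) = 49/12.
Compare the errors: |x - 4/1| = |189*1 - 4*47|/(47*1) = 1/47, and |x - 49/12| = |189*12 - 49*47|/(47*12) = 35/564.
Cross-multiplying, 1*564 = 564 < 1645 = 35*47, so 1/47 is smaller: the convergent 4/1 is closer to x than 49/12.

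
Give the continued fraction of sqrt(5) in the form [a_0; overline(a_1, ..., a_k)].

Write x_i = (sqrt(5) + m_i)/d_i with (m_0, d_0) = (0, 1). a_0 = floor(sqrt(5)) = 2, since 2^2 = 4 <= 5 < 9 = 3^2.
Iterate m_{i+1} = d_i*a_i - m_i, d_{i+1} = (5 - m_{i+1}^2)/d_i, a_{i+1} = floor((a_0 + m_{i+1})/d_{i+1}):
  m_1 = 1*2 - 0 = 2, d_1 = (5 - 2^2)/1 = 1/1 = 1, a_1 = floor((2 + 2)/1) = 4.
  m_2 = 1*4 - 2 = 2, d_2 = (5 - 2^2)/1 = 1/1 = 1: (m_2, d_2) = (m_1, d_1) = (2, 1), so from here the quotient a_1 repeats; the period length is 1.
Hence the expansion of sqrt(5) is a_0 = 2 followed by the repeating block 4 (period 1).

[2; overline(4)]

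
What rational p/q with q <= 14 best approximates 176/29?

85/14

Expand x = 176/29 as a continued fraction with the Euclidean algorithm:
  176 = 6*29 + 2, so a_0 = 6.
  29 = 14*2 + 1, so a_1 = 14.
  2 = 2*1 + 0, so a_2 = 2.
so x = [6; 14, 2].
Convergents (p_i = a_i*p_{i-1} + p_{i-2}, q_i = a_i*q_{i-1} + q_{i-2} with p_{-2}=0, p_{-1}=1, q_{-2}=1, q_{-1}=0), until the denominator exceeds 14:
  i=0: a_0=6, p_0 = 6*1 + 0 = 6, q_0 = 6*0 + 1 = 1.
  i=1: a_1=14, p_1 = 14*6 + 1 = 85, q_1 = 14*1 + 0 = 14.
  i=2: a_2=2, p_2 = 2*85 + 6 = 176, q_2 = 2*14 + 1 = 29.
q_2 = 29 > 14, so the last convergent with denominator <= 14 is p_1/q_1 = 85/14.
The closest fraction with denominator <= 14 is either p_1/q_1 or the intermediate fraction (k*p_1 + p_0)/(k*q_1 + q_0) with the largest k >= 1 whose denominator stays <= 14; these approach x as k grows, and every other convergent or intermediate fraction in range is farther away.
Largest k: floor((14 - q_0)/q_1) = floor((14 - 1)/14) = 0.
Since k = 0, no intermediate fraction beyond p_1/q_1 has denominator <= 14, so the convergent 85/14 is the closest (its error is |176*14 - 85*29|/(29*14) = 1/406).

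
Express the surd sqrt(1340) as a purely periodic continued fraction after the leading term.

Write x_i = (sqrt(1340) + m_i)/d_i with (m_0, d_0) = (0, 1). a_0 = floor(sqrt(1340)) = 36, since 36^2 = 1296 <= 1340 < 1369 = 37^2.
Iterate m_{i+1} = d_i*a_i - m_i, d_{i+1} = (1340 - m_{i+1}^2)/d_i, a_{i+1} = floor((a_0 + m_{i+1})/d_{i+1}):
  m_1 = 1*36 - 0 = 36, d_1 = (1340 - 36^2)/1 = 44/1 = 44, a_1 = floor((36 + 36)/44) = 1.
  m_2 = 44*1 - 36 = 8, d_2 = (1340 - 8^2)/44 = 1276/44 = 29, a_2 = floor((36 + 8)/29) = 1.
  m_3 = 29*1 - 8 = 21, d_3 = (1340 - 21^2)/29 = 899/29 = 31, a_3 = floor((36 + 21)/31) = 1.
  m_4 = 31*1 - 21 = 10, d_4 = (1340 - 10^2)/31 = 1240/31 = 40, a_4 = floor((36 + 10)/40) = 1.
  m_5 = 40*1 - 10 = 30, d_5 = (1340 - 30^2)/40 = 440/40 = 11, a_5 = floor((36 + 30)/11) = 6.
  m_6 = 11*6 - 30 = 36, d_6 = (1340 - 36^2)/11 = 44/11 = 4, a_6 = floor((36 + 36)/4) = 18.
  m_7 = 4*18 - 36 = 36, d_7 = (1340 - 36^2)/4 = 44/4 = 11, a_7 = floor((36 + 36)/11) = 6.
  m_8 = 11*6 - 36 = 30, d_8 = (1340 - 30^2)/11 = 440/11 = 40, a_8 = floor((36 + 30)/40) = 1.
  m_9 = 40*1 - 30 = 10, d_9 = (1340 - 10^2)/40 = 1240/40 = 31, a_9 = floor((36 + 10)/31) = 1.
  m_10 = 31*1 - 10 = 21, d_10 = (1340 - 21^2)/31 = 899/31 = 29, a_10 = floor((36 + 21)/29) = 1.
  m_11 = 29*1 - 21 = 8, d_11 = (1340 - 8^2)/29 = 1276/29 = 44, a_11 = floor((36 + 8)/44) = 1.
  m_12 = 44*1 - 8 = 36, d_12 = (1340 - 36^2)/44 = 44/44 = 1, a_12 = floor((36 + 36)/1) = 72.
  m_13 = 1*72 - 36 = 36, d_13 = (1340 - 36^2)/1 = 44/1 = 44: (m_13, d_13) = (m_1, d_1) = (36, 44), so from here the quotients repeat a_1, ..., a_12; the period length is 12.
Hence the expansion of sqrt(1340) is a_0 = 36 followed by the repeating block 1, 1, 1, 1, 6, 18, 6, 1, 1, 1, 1, 72 (period 12).

[36; (1, 1, 1, 1, 6, 18, 6, 1, 1, 1, 1, 72)]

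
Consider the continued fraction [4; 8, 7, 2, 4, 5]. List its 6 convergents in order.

Using the convergent recurrence p_i = a_i*p_{i-1} + p_{i-2}, q_i = a_i*q_{i-1} + q_{i-2} with p_{-2}=0, p_{-1}=1, q_{-2}=1, q_{-1}=0:
  i=0: a_0=4, p_0 = 4*1 + 0 = 4, q_0 = 4*0 + 1 = 1.
  i=1: a_1=8, p_1 = 8*4 + 1 = 33, q_1 = 8*1 + 0 = 8.
  i=2: a_2=7, p_2 = 7*33 + 4 = 235, q_2 = 7*8 + 1 = 57.
  i=3: a_3=2, p_3 = 2*235 + 33 = 503, q_3 = 2*57 + 8 = 122.
  i=4: a_4=4, p_4 = 4*503 + 235 = 2247, q_4 = 4*122 + 57 = 545.
  i=5: a_5=5, p_5 = 5*2247 + 503 = 11738, q_5 = 5*545 + 122 = 2847.

4/1, 33/8, 235/57, 503/122, 2247/545, 11738/2847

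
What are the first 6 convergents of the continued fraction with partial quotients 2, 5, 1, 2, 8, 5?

2/1, 11/5, 13/6, 37/17, 309/142, 1582/727

Using the convergent recurrence p_i = a_i*p_{i-1} + p_{i-2}, q_i = a_i*q_{i-1} + q_{i-2} with p_{-2}=0, p_{-1}=1, q_{-2}=1, q_{-1}=0:
  i=0: a_0=2, p_0 = 2*1 + 0 = 2, q_0 = 2*0 + 1 = 1.
  i=1: a_1=5, p_1 = 5*2 + 1 = 11, q_1 = 5*1 + 0 = 5.
  i=2: a_2=1, p_2 = 1*11 + 2 = 13, q_2 = 1*5 + 1 = 6.
  i=3: a_3=2, p_3 = 2*13 + 11 = 37, q_3 = 2*6 + 5 = 17.
  i=4: a_4=8, p_4 = 8*37 + 13 = 309, q_4 = 8*17 + 6 = 142.
  i=5: a_5=5, p_5 = 5*309 + 37 = 1582, q_5 = 5*142 + 17 = 727.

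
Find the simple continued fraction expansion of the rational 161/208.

[0; 1, 3, 2, 2, 1, 6]

Run the Euclidean algorithm on 161 and 208; the successive quotients are the partial quotients a_0, a_1, ... (each step inverts the fractional part left over by the previous one):
  161 = 0*208 + 161, so a_0 = 0.
  208 = 1*161 + 47, so a_1 = 1.
  161 = 3*47 + 20, so a_2 = 3.
  47 = 2*20 + 7, so a_3 = 2.
  20 = 2*7 + 6, so a_4 = 2.
  7 = 1*6 + 1, so a_5 = 1.
  6 = 6*1 + 0, so a_6 = 6.
The remainder reaches 0 after 7 divisions, so the expansion has 7 partial quotients, read off in order.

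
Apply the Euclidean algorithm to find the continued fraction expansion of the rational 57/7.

[8; 7]

Run the Euclidean algorithm on 57 and 7; the successive quotients are the partial quotients a_0, a_1, ... (each step inverts the fractional part left over by the previous one):
  57 = 8*7 + 1, so a_0 = 8.
  7 = 7*1 + 0, so a_1 = 7.
The remainder reaches 0 after 2 divisions, so the expansion has 2 partial quotients, read off in order.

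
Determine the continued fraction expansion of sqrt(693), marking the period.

Write x_i = (sqrt(693) + m_i)/d_i with (m_0, d_0) = (0, 1). a_0 = floor(sqrt(693)) = 26, since 26^2 = 676 <= 693 < 729 = 27^2.
Iterate m_{i+1} = d_i*a_i - m_i, d_{i+1} = (693 - m_{i+1}^2)/d_i, a_{i+1} = floor((a_0 + m_{i+1})/d_{i+1}):
  m_1 = 1*26 - 0 = 26, d_1 = (693 - 26^2)/1 = 17/1 = 17, a_1 = floor((26 + 26)/17) = 3.
  m_2 = 17*3 - 26 = 25, d_2 = (693 - 25^2)/17 = 68/17 = 4, a_2 = floor((26 + 25)/4) = 12.
  m_3 = 4*12 - 25 = 23, d_3 = (693 - 23^2)/4 = 164/4 = 41, a_3 = floor((26 + 23)/41) = 1.
  m_4 = 41*1 - 23 = 18, d_4 = (693 - 18^2)/41 = 369/41 = 9, a_4 = floor((26 + 18)/9) = 4.
  m_5 = 9*4 - 18 = 18, d_5 = (693 - 18^2)/9 = 369/9 = 41, a_5 = floor((26 + 18)/41) = 1.
  m_6 = 41*1 - 18 = 23, d_6 = (693 - 23^2)/41 = 164/41 = 4, a_6 = floor((26 + 23)/4) = 12.
  m_7 = 4*12 - 23 = 25, d_7 = (693 - 25^2)/4 = 68/4 = 17, a_7 = floor((26 + 25)/17) = 3.
  m_8 = 17*3 - 25 = 26, d_8 = (693 - 26^2)/17 = 17/17 = 1, a_8 = floor((26 + 26)/1) = 52.
  m_9 = 1*52 - 26 = 26, d_9 = (693 - 26^2)/1 = 17/1 = 17: (m_9, d_9) = (m_1, d_1) = (26, 17), so from here the quotients repeat a_1, ..., a_8; the period length is 8.
Hence the expansion of sqrt(693) is a_0 = 26 followed by the repeating block 3, 12, 1, 4, 1, 12, 3, 52 (period 8).

[26; (3, 12, 1, 4, 1, 12, 3, 52)]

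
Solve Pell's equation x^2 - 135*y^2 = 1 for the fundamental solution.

First expand sqrt(135) as a continued fraction. With x_i = (sqrt(135) + m_i)/d_i and (m_0, d_0) = (0, 1): a_0 = floor(sqrt(135)) = 11, since 11^2 = 121 <= 135 < 144 = 12^2.
Iterate m_{i+1} = d_i*a_i - m_i, d_{i+1} = (135 - m_{i+1}^2)/d_i, a_{i+1} = floor((a_0 + m_{i+1})/d_{i+1}):
  m_1 = 1*11 - 0 = 11, d_1 = (135 - 11^2)/1 = 14/1 = 14, a_1 = floor((11 + 11)/14) = 1.
  m_2 = 14*1 - 11 = 3, d_2 = (135 - 3^2)/14 = 126/14 = 9, a_2 = floor((11 + 3)/9) = 1.
  m_3 = 9*1 - 3 = 6, d_3 = (135 - 6^2)/9 = 99/9 = 11, a_3 = floor((11 + 6)/11) = 1.
  m_4 = 11*1 - 6 = 5, d_4 = (135 - 5^2)/11 = 110/11 = 10, a_4 = floor((11 + 5)/10) = 1.
  m_5 = 10*1 - 5 = 5, d_5 = (135 - 5^2)/10 = 110/10 = 11, a_5 = floor((11 + 5)/11) = 1.
  m_6 = 11*1 - 5 = 6, d_6 = (135 - 6^2)/11 = 99/11 = 9, a_6 = floor((11 + 6)/9) = 1.
  m_7 = 9*1 - 6 = 3, d_7 = (135 - 3^2)/9 = 126/9 = 14, a_7 = floor((11 + 3)/14) = 1.
  m_8 = 14*1 - 3 = 11, d_8 = (135 - 11^2)/14 = 14/14 = 1, a_8 = floor((11 + 11)/1) = 22.
  m_9 = 1*22 - 11 = 11, d_9 = (135 - 11^2)/1 = 14/1 = 14: (m_9, d_9) = (m_1, d_1) = (11, 14), so from here the quotients repeat a_1, ..., a_8; the period length is 8.
So sqrt(135) = [11; (1, 1, 1, 1, 1, 1, 1, 22)] with period length k = 8.
k is even, so the fundamental solution of x^2 - 135y^2 = 1 is (p_{k-1}, q_{k-1}) = (p_7, q_7); compute convergents through index 7.
Convergents (p_i = a_i*p_{i-1} + p_{i-2}, q_i = a_i*q_{i-1} + q_{i-2} with p_{-2}=0, p_{-1}=1, q_{-2}=1, q_{-1}=0):
  i=0: a_0=11, p_0 = 11*1 + 0 = 11, q_0 = 11*0 + 1 = 1.
  i=1: a_1=1, p_1 = 1*11 + 1 = 12, q_1 = 1*1 + 0 = 1.
  i=2: a_2=1, p_2 = 1*12 + 11 = 23, q_2 = 1*1 + 1 = 2.
  i=3: a_3=1, p_3 = 1*23 + 12 = 35, q_3 = 1*2 + 1 = 3.
  i=4: a_4=1, p_4 = 1*35 + 23 = 58, q_4 = 1*3 + 2 = 5.
  i=5: a_5=1, p_5 = 1*58 + 35 = 93, q_5 = 1*5 + 3 = 8.
  i=6: a_6=1, p_6 = 1*93 + 58 = 151, q_6 = 1*8 + 5 = 13.
  i=7: a_7=1, p_7 = 1*151 + 93 = 244, q_7 = 1*13 + 8 = 21.
Check: 244^2 - 135*21^2 = 59536 - 59535 = 1, so (x, y) = (244, 21) solves the equation, and by the theorem it is the least positive solution.

(x, y) = (244, 21)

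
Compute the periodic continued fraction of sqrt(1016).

[31; (1, 6, 1, 62)]

Write x_i = (sqrt(1016) + m_i)/d_i with (m_0, d_0) = (0, 1). a_0 = floor(sqrt(1016)) = 31, since 31^2 = 961 <= 1016 < 1024 = 32^2.
Iterate m_{i+1} = d_i*a_i - m_i, d_{i+1} = (1016 - m_{i+1}^2)/d_i, a_{i+1} = floor((a_0 + m_{i+1})/d_{i+1}):
  m_1 = 1*31 - 0 = 31, d_1 = (1016 - 31^2)/1 = 55/1 = 55, a_1 = floor((31 + 31)/55) = 1.
  m_2 = 55*1 - 31 = 24, d_2 = (1016 - 24^2)/55 = 440/55 = 8, a_2 = floor((31 + 24)/8) = 6.
  m_3 = 8*6 - 24 = 24, d_3 = (1016 - 24^2)/8 = 440/8 = 55, a_3 = floor((31 + 24)/55) = 1.
  m_4 = 55*1 - 24 = 31, d_4 = (1016 - 31^2)/55 = 55/55 = 1, a_4 = floor((31 + 31)/1) = 62.
  m_5 = 1*62 - 31 = 31, d_5 = (1016 - 31^2)/1 = 55/1 = 55: (m_5, d_5) = (m_1, d_1) = (31, 55), so from here the quotients repeat a_1, ..., a_4; the period length is 4.
Hence the expansion of sqrt(1016) is a_0 = 31 followed by the repeating block 1, 6, 1, 62 (period 4).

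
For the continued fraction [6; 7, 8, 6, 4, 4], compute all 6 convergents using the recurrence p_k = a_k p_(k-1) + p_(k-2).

6/1, 43/7, 350/57, 2143/349, 8922/1453, 37831/6161

Using the convergent recurrence p_i = a_i*p_{i-1} + p_{i-2}, q_i = a_i*q_{i-1} + q_{i-2} with p_{-2}=0, p_{-1}=1, q_{-2}=1, q_{-1}=0:
  i=0: a_0=6, p_0 = 6*1 + 0 = 6, q_0 = 6*0 + 1 = 1.
  i=1: a_1=7, p_1 = 7*6 + 1 = 43, q_1 = 7*1 + 0 = 7.
  i=2: a_2=8, p_2 = 8*43 + 6 = 350, q_2 = 8*7 + 1 = 57.
  i=3: a_3=6, p_3 = 6*350 + 43 = 2143, q_3 = 6*57 + 7 = 349.
  i=4: a_4=4, p_4 = 4*2143 + 350 = 8922, q_4 = 4*349 + 57 = 1453.
  i=5: a_5=4, p_5 = 4*8922 + 2143 = 37831, q_5 = 4*1453 + 349 = 6161.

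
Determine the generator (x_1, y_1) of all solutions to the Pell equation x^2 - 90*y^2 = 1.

(x, y) = (19, 2)

First expand sqrt(90) as a continued fraction. With x_i = (sqrt(90) + m_i)/d_i and (m_0, d_0) = (0, 1): a_0 = floor(sqrt(90)) = 9, since 9^2 = 81 <= 90 < 100 = 10^2.
Iterate m_{i+1} = d_i*a_i - m_i, d_{i+1} = (90 - m_{i+1}^2)/d_i, a_{i+1} = floor((a_0 + m_{i+1})/d_{i+1}):
  m_1 = 1*9 - 0 = 9, d_1 = (90 - 9^2)/1 = 9/1 = 9, a_1 = floor((9 + 9)/9) = 2.
  m_2 = 9*2 - 9 = 9, d_2 = (90 - 9^2)/9 = 9/9 = 1, a_2 = floor((9 + 9)/1) = 18.
  m_3 = 1*18 - 9 = 9, d_3 = (90 - 9^2)/1 = 9/1 = 9: (m_3, d_3) = (m_1, d_1) = (9, 9), so from here the quotients repeat a_1, a_2; the period length is 2.
So sqrt(90) = [9; (2, 18)] with period length k = 2.
k is even, so the fundamental solution of x^2 - 90y^2 = 1 is (p_{k-1}, q_{k-1}) = (p_1, q_1); compute convergents through index 1.
Convergents (p_i = a_i*p_{i-1} + p_{i-2}, q_i = a_i*q_{i-1} + q_{i-2} with p_{-2}=0, p_{-1}=1, q_{-2}=1, q_{-1}=0):
  i=0: a_0=9, p_0 = 9*1 + 0 = 9, q_0 = 9*0 + 1 = 1.
  i=1: a_1=2, p_1 = 2*9 + 1 = 19, q_1 = 2*1 + 0 = 2.
Check: 19^2 - 90*2^2 = 361 - 360 = 1, so (x, y) = (19, 2) solves the equation, and by the theorem it is the least positive solution.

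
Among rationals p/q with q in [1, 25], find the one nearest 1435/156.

46/5

Expand x = 1435/156 as a continued fraction with the Euclidean algorithm:
  1435 = 9*156 + 31, so a_0 = 9.
  156 = 5*31 + 1, so a_1 = 5.
  31 = 31*1 + 0, so a_2 = 31.
so x = [9; 5, 31].
Convergents (p_i = a_i*p_{i-1} + p_{i-2}, q_i = a_i*q_{i-1} + q_{i-2} with p_{-2}=0, p_{-1}=1, q_{-2}=1, q_{-1}=0), until the denominator exceeds 25:
  i=0: a_0=9, p_0 = 9*1 + 0 = 9, q_0 = 9*0 + 1 = 1.
  i=1: a_1=5, p_1 = 5*9 + 1 = 46, q_1 = 5*1 + 0 = 5.
  i=2: a_2=31, p_2 = 31*46 + 9 = 1435, q_2 = 31*5 + 1 = 156.
q_2 = 156 > 25, so the last convergent with denominator <= 25 is p_1/q_1 = 46/5.
The closest fraction with denominator <= 25 is either p_1/q_1 or the intermediate fraction (k*p_1 + p_0)/(k*q_1 + q_0) with the largest k >= 1 whose denominator stays <= 25; these approach x as k grows, and every other convergent or intermediate fraction in range is farther away.
Largest k: floor((25 - q_0)/q_1) = floor((25 - 1)/5) = 4.
That gives (4*46 + 9)/(4*5 + 1) = 193/21.
Compare the errors: |x - 46/5| = |1435*5 - 46*156|/(156*5) = 1/780, and |x - 193/21| = |1435*21 - 193*156|/(156*21) = 27/3276.
Cross-multiplying, 1*3276 = 3276 < 21060 = 27*780, so 1/780 is smaller: the convergent 46/5 is closer to x than 193/21.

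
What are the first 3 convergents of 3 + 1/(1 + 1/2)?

Using the convergent recurrence p_i = a_i*p_{i-1} + p_{i-2}, q_i = a_i*q_{i-1} + q_{i-2} with p_{-2}=0, p_{-1}=1, q_{-2}=1, q_{-1}=0:
  i=0: a_0=3, p_0 = 3*1 + 0 = 3, q_0 = 3*0 + 1 = 1.
  i=1: a_1=1, p_1 = 1*3 + 1 = 4, q_1 = 1*1 + 0 = 1.
  i=2: a_2=2, p_2 = 2*4 + 3 = 11, q_2 = 2*1 + 1 = 3.

3/1, 4/1, 11/3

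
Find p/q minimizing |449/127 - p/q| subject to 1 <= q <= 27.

53/15

Expand x = 449/127 as a continued fraction with the Euclidean algorithm:
  449 = 3*127 + 68, so a_0 = 3.
  127 = 1*68 + 59, so a_1 = 1.
  68 = 1*59 + 9, so a_2 = 1.
  59 = 6*9 + 5, so a_3 = 6.
  9 = 1*5 + 4, so a_4 = 1.
  5 = 1*4 + 1, so a_5 = 1.
  4 = 4*1 + 0, so a_6 = 4.
so x = [3; 1, 1, 6, 1, 1, 4].
Convergents (p_i = a_i*p_{i-1} + p_{i-2}, q_i = a_i*q_{i-1} + q_{i-2} with p_{-2}=0, p_{-1}=1, q_{-2}=1, q_{-1}=0), until the denominator exceeds 27:
  i=0: a_0=3, p_0 = 3*1 + 0 = 3, q_0 = 3*0 + 1 = 1.
  i=1: a_1=1, p_1 = 1*3 + 1 = 4, q_1 = 1*1 + 0 = 1.
  i=2: a_2=1, p_2 = 1*4 + 3 = 7, q_2 = 1*1 + 1 = 2.
  i=3: a_3=6, p_3 = 6*7 + 4 = 46, q_3 = 6*2 + 1 = 13.
  i=4: a_4=1, p_4 = 1*46 + 7 = 53, q_4 = 1*13 + 2 = 15.
  i=5: a_5=1, p_5 = 1*53 + 46 = 99, q_5 = 1*15 + 13 = 28.
q_5 = 28 > 27, so the last convergent with denominator <= 27 is p_4/q_4 = 53/15.
The closest fraction with denominator <= 27 is either p_4/q_4 or the intermediate fraction (k*p_4 + p_3)/(k*q_4 + q_3) with the largest k >= 1 whose denominator stays <= 27; these approach x as k grows, and every other convergent or intermediate fraction in range is farther away.
Largest k: floor((27 - q_3)/q_4) = floor((27 - 13)/15) = 0.
Since k = 0, no intermediate fraction beyond p_4/q_4 has denominator <= 27, so the convergent 53/15 is the closest (its error is |449*15 - 53*127|/(127*15) = 4/1905).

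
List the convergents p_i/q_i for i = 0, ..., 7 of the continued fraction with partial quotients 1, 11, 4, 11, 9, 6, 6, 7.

1/1, 12/11, 49/45, 551/506, 5008/4599, 30599/28100, 188602/173199, 1350813/1240493

Using the convergent recurrence p_i = a_i*p_{i-1} + p_{i-2}, q_i = a_i*q_{i-1} + q_{i-2} with p_{-2}=0, p_{-1}=1, q_{-2}=1, q_{-1}=0:
  i=0: a_0=1, p_0 = 1*1 + 0 = 1, q_0 = 1*0 + 1 = 1.
  i=1: a_1=11, p_1 = 11*1 + 1 = 12, q_1 = 11*1 + 0 = 11.
  i=2: a_2=4, p_2 = 4*12 + 1 = 49, q_2 = 4*11 + 1 = 45.
  i=3: a_3=11, p_3 = 11*49 + 12 = 551, q_3 = 11*45 + 11 = 506.
  i=4: a_4=9, p_4 = 9*551 + 49 = 5008, q_4 = 9*506 + 45 = 4599.
  i=5: a_5=6, p_5 = 6*5008 + 551 = 30599, q_5 = 6*4599 + 506 = 28100.
  i=6: a_6=6, p_6 = 6*30599 + 5008 = 188602, q_6 = 6*28100 + 4599 = 173199.
  i=7: a_7=7, p_7 = 7*188602 + 30599 = 1350813, q_7 = 7*173199 + 28100 = 1240493.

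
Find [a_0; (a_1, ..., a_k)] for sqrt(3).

[1; (1, 2)]

Write x_i = (sqrt(3) + m_i)/d_i with (m_0, d_0) = (0, 1). a_0 = floor(sqrt(3)) = 1, since 1^2 = 1 <= 3 < 4 = 2^2.
Iterate m_{i+1} = d_i*a_i - m_i, d_{i+1} = (3 - m_{i+1}^2)/d_i, a_{i+1} = floor((a_0 + m_{i+1})/d_{i+1}):
  m_1 = 1*1 - 0 = 1, d_1 = (3 - 1^2)/1 = 2/1 = 2, a_1 = floor((1 + 1)/2) = 1.
  m_2 = 2*1 - 1 = 1, d_2 = (3 - 1^2)/2 = 2/2 = 1, a_2 = floor((1 + 1)/1) = 2.
  m_3 = 1*2 - 1 = 1, d_3 = (3 - 1^2)/1 = 2/1 = 2: (m_3, d_3) = (m_1, d_1) = (1, 2), so from here the quotients repeat a_1, a_2; the period length is 2.
Hence the expansion of sqrt(3) is a_0 = 1 followed by the repeating block 1, 2 (period 2).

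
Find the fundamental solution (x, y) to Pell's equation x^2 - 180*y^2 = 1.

First expand sqrt(180) as a continued fraction. With x_i = (sqrt(180) + m_i)/d_i and (m_0, d_0) = (0, 1): a_0 = floor(sqrt(180)) = 13, since 13^2 = 169 <= 180 < 196 = 14^2.
Iterate m_{i+1} = d_i*a_i - m_i, d_{i+1} = (180 - m_{i+1}^2)/d_i, a_{i+1} = floor((a_0 + m_{i+1})/d_{i+1}):
  m_1 = 1*13 - 0 = 13, d_1 = (180 - 13^2)/1 = 11/1 = 11, a_1 = floor((13 + 13)/11) = 2.
  m_2 = 11*2 - 13 = 9, d_2 = (180 - 9^2)/11 = 99/11 = 9, a_2 = floor((13 + 9)/9) = 2.
  m_3 = 9*2 - 9 = 9, d_3 = (180 - 9^2)/9 = 99/9 = 11, a_3 = floor((13 + 9)/11) = 2.
  m_4 = 11*2 - 9 = 13, d_4 = (180 - 13^2)/11 = 11/11 = 1, a_4 = floor((13 + 13)/1) = 26.
  m_5 = 1*26 - 13 = 13, d_5 = (180 - 13^2)/1 = 11/1 = 11: (m_5, d_5) = (m_1, d_1) = (13, 11), so from here the quotients repeat a_1, ..., a_4; the period length is 4.
So sqrt(180) = [13; (2, 2, 2, 26)] with period length k = 4.
k is even, so the fundamental solution of x^2 - 180y^2 = 1 is (p_{k-1}, q_{k-1}) = (p_3, q_3); compute convergents through index 3.
Convergents (p_i = a_i*p_{i-1} + p_{i-2}, q_i = a_i*q_{i-1} + q_{i-2} with p_{-2}=0, p_{-1}=1, q_{-2}=1, q_{-1}=0):
  i=0: a_0=13, p_0 = 13*1 + 0 = 13, q_0 = 13*0 + 1 = 1.
  i=1: a_1=2, p_1 = 2*13 + 1 = 27, q_1 = 2*1 + 0 = 2.
  i=2: a_2=2, p_2 = 2*27 + 13 = 67, q_2 = 2*2 + 1 = 5.
  i=3: a_3=2, p_3 = 2*67 + 27 = 161, q_3 = 2*5 + 2 = 12.
Check: 161^2 - 180*12^2 = 25921 - 25920 = 1, so (x, y) = (161, 12) solves the equation, and by the theorem it is the least positive solution.

(x, y) = (161, 12)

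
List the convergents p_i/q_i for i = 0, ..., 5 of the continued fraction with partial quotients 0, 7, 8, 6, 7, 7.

Using the convergent recurrence p_i = a_i*p_{i-1} + p_{i-2}, q_i = a_i*q_{i-1} + q_{i-2} with p_{-2}=0, p_{-1}=1, q_{-2}=1, q_{-1}=0:
  i=0: a_0=0, p_0 = 0*1 + 0 = 0, q_0 = 0*0 + 1 = 1.
  i=1: a_1=7, p_1 = 7*0 + 1 = 1, q_1 = 7*1 + 0 = 7.
  i=2: a_2=8, p_2 = 8*1 + 0 = 8, q_2 = 8*7 + 1 = 57.
  i=3: a_3=6, p_3 = 6*8 + 1 = 49, q_3 = 6*57 + 7 = 349.
  i=4: a_4=7, p_4 = 7*49 + 8 = 351, q_4 = 7*349 + 57 = 2500.
  i=5: a_5=7, p_5 = 7*351 + 49 = 2506, q_5 = 7*2500 + 349 = 17849.

0/1, 1/7, 8/57, 49/349, 351/2500, 2506/17849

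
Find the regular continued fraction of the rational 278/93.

Run the Euclidean algorithm on 278 and 93; the successive quotients are the partial quotients a_0, a_1, ... (each step inverts the fractional part left over by the previous one):
  278 = 2*93 + 92, so a_0 = 2.
  93 = 1*92 + 1, so a_1 = 1.
  92 = 92*1 + 0, so a_2 = 92.
The remainder reaches 0 after 3 divisions, so the expansion has 3 partial quotients, read off in order.

[2; 1, 92]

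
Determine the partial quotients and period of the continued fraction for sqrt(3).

Write x_i = (sqrt(3) + m_i)/d_i with (m_0, d_0) = (0, 1). a_0 = floor(sqrt(3)) = 1, since 1^2 = 1 <= 3 < 4 = 2^2.
Iterate m_{i+1} = d_i*a_i - m_i, d_{i+1} = (3 - m_{i+1}^2)/d_i, a_{i+1} = floor((a_0 + m_{i+1})/d_{i+1}):
  m_1 = 1*1 - 0 = 1, d_1 = (3 - 1^2)/1 = 2/1 = 2, a_1 = floor((1 + 1)/2) = 1.
  m_2 = 2*1 - 1 = 1, d_2 = (3 - 1^2)/2 = 2/2 = 1, a_2 = floor((1 + 1)/1) = 2.
  m_3 = 1*2 - 1 = 1, d_3 = (3 - 1^2)/1 = 2/1 = 2: (m_3, d_3) = (m_1, d_1) = (1, 2), so from here the quotients repeat a_1, a_2; the period length is 2.
Hence the expansion of sqrt(3) is a_0 = 1 followed by the repeating block 1, 2 (period 2).

[1; (1, 2)]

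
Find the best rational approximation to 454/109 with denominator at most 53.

25/6

Expand x = 454/109 as a continued fraction with the Euclidean algorithm:
  454 = 4*109 + 18, so a_0 = 4.
  109 = 6*18 + 1, so a_1 = 6.
  18 = 18*1 + 0, so a_2 = 18.
so x = [4; 6, 18].
Convergents (p_i = a_i*p_{i-1} + p_{i-2}, q_i = a_i*q_{i-1} + q_{i-2} with p_{-2}=0, p_{-1}=1, q_{-2}=1, q_{-1}=0), until the denominator exceeds 53:
  i=0: a_0=4, p_0 = 4*1 + 0 = 4, q_0 = 4*0 + 1 = 1.
  i=1: a_1=6, p_1 = 6*4 + 1 = 25, q_1 = 6*1 + 0 = 6.
  i=2: a_2=18, p_2 = 18*25 + 4 = 454, q_2 = 18*6 + 1 = 109.
q_2 = 109 > 53, so the last convergent with denominator <= 53 is p_1/q_1 = 25/6.
The closest fraction with denominator <= 53 is either p_1/q_1 or the intermediate fraction (k*p_1 + p_0)/(k*q_1 + q_0) with the largest k >= 1 whose denominator stays <= 53; these approach x as k grows, and every other convergent or intermediate fraction in range is farther away.
Largest k: floor((53 - q_0)/q_1) = floor((53 - 1)/6) = 8.
That gives (8*25 + 4)/(8*6 + 1) = 204/49.
Compare the errors: |x - 25/6| = |454*6 - 25*109|/(109*6) = 1/654, and |x - 204/49| = |454*49 - 204*109|/(109*49) = 10/5341.
Cross-multiplying, 1*5341 = 5341 < 6540 = 10*654, so 1/654 is smaller: the convergent 25/6 is closer to x than 204/49.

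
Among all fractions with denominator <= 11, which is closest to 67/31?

13/6

Expand x = 67/31 as a continued fraction with the Euclidean algorithm:
  67 = 2*31 + 5, so a_0 = 2.
  31 = 6*5 + 1, so a_1 = 6.
  5 = 5*1 + 0, so a_2 = 5.
so x = [2; 6, 5].
Convergents (p_i = a_i*p_{i-1} + p_{i-2}, q_i = a_i*q_{i-1} + q_{i-2} with p_{-2}=0, p_{-1}=1, q_{-2}=1, q_{-1}=0), until the denominator exceeds 11:
  i=0: a_0=2, p_0 = 2*1 + 0 = 2, q_0 = 2*0 + 1 = 1.
  i=1: a_1=6, p_1 = 6*2 + 1 = 13, q_1 = 6*1 + 0 = 6.
  i=2: a_2=5, p_2 = 5*13 + 2 = 67, q_2 = 5*6 + 1 = 31.
q_2 = 31 > 11, so the last convergent with denominator <= 11 is p_1/q_1 = 13/6.
The closest fraction with denominator <= 11 is either p_1/q_1 or the intermediate fraction (k*p_1 + p_0)/(k*q_1 + q_0) with the largest k >= 1 whose denominator stays <= 11; these approach x as k grows, and every other convergent or intermediate fraction in range is farther away.
Largest k: floor((11 - q_0)/q_1) = floor((11 - 1)/6) = 1.
That gives (1*13 + 2)/(1*6 + 1) = 15/7.
Compare the errors: |x - 13/6| = |67*6 - 13*31|/(31*6) = 1/186, and |x - 15/7| = |67*7 - 15*31|/(31*7) = 4/217.
Cross-multiplying, 1*217 = 217 < 744 = 4*186, so 1/186 is smaller: the convergent 13/6 is closer to x than 15/7.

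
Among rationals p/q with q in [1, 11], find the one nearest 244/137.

16/9

Expand x = 244/137 as a continued fraction with the Euclidean algorithm:
  244 = 1*137 + 107, so a_0 = 1.
  137 = 1*107 + 30, so a_1 = 1.
  107 = 3*30 + 17, so a_2 = 3.
  30 = 1*17 + 13, so a_3 = 1.
  17 = 1*13 + 4, so a_4 = 1.
  13 = 3*4 + 1, so a_5 = 3.
  4 = 4*1 + 0, so a_6 = 4.
so x = [1; 1, 3, 1, 1, 3, 4].
Convergents (p_i = a_i*p_{i-1} + p_{i-2}, q_i = a_i*q_{i-1} + q_{i-2} with p_{-2}=0, p_{-1}=1, q_{-2}=1, q_{-1}=0), until the denominator exceeds 11:
  i=0: a_0=1, p_0 = 1*1 + 0 = 1, q_0 = 1*0 + 1 = 1.
  i=1: a_1=1, p_1 = 1*1 + 1 = 2, q_1 = 1*1 + 0 = 1.
  i=2: a_2=3, p_2 = 3*2 + 1 = 7, q_2 = 3*1 + 1 = 4.
  i=3: a_3=1, p_3 = 1*7 + 2 = 9, q_3 = 1*4 + 1 = 5.
  i=4: a_4=1, p_4 = 1*9 + 7 = 16, q_4 = 1*5 + 4 = 9.
  i=5: a_5=3, p_5 = 3*16 + 9 = 57, q_5 = 3*9 + 5 = 32.
q_5 = 32 > 11, so the last convergent with denominator <= 11 is p_4/q_4 = 16/9.
The closest fraction with denominator <= 11 is either p_4/q_4 or the intermediate fraction (k*p_4 + p_3)/(k*q_4 + q_3) with the largest k >= 1 whose denominator stays <= 11; these approach x as k grows, and every other convergent or intermediate fraction in range is farther away.
Largest k: floor((11 - q_3)/q_4) = floor((11 - 5)/9) = 0.
Since k = 0, no intermediate fraction beyond p_4/q_4 has denominator <= 11, so the convergent 16/9 is the closest (its error is |244*9 - 16*137|/(137*9) = 4/1233).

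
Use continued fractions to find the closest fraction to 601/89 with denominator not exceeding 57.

Expand x = 601/89 as a continued fraction with the Euclidean algorithm:
  601 = 6*89 + 67, so a_0 = 6.
  89 = 1*67 + 22, so a_1 = 1.
  67 = 3*22 + 1, so a_2 = 3.
  22 = 22*1 + 0, so a_3 = 22.
so x = [6; 1, 3, 22].
Convergents (p_i = a_i*p_{i-1} + p_{i-2}, q_i = a_i*q_{i-1} + q_{i-2} with p_{-2}=0, p_{-1}=1, q_{-2}=1, q_{-1}=0), until the denominator exceeds 57:
  i=0: a_0=6, p_0 = 6*1 + 0 = 6, q_0 = 6*0 + 1 = 1.
  i=1: a_1=1, p_1 = 1*6 + 1 = 7, q_1 = 1*1 + 0 = 1.
  i=2: a_2=3, p_2 = 3*7 + 6 = 27, q_2 = 3*1 + 1 = 4.
  i=3: a_3=22, p_3 = 22*27 + 7 = 601, q_3 = 22*4 + 1 = 89.
q_3 = 89 > 57, so the last convergent with denominator <= 57 is p_2/q_2 = 27/4.
The closest fraction with denominator <= 57 is either p_2/q_2 or the intermediate fraction (k*p_2 + p_1)/(k*q_2 + q_1) with the largest k >= 1 whose denominator stays <= 57; these approach x as k grows, and every other convergent or intermediate fraction in range is farther away.
Largest k: floor((57 - q_1)/q_2) = floor((57 - 1)/4) = 14.
That gives (14*27 + 7)/(14*4 + 1) = 385/57.
Compare the errors: |x - 27/4| = |601*4 - 27*89|/(89*4) = 1/356, and |x - 385/57| = |601*57 - 385*89|/(89*57) = 8/5073.
Cross-multiplying, 8*356 = 2848 < 5073 = 1*5073, so 8/5073 is smaller: the intermediate fraction 385/57 is closer to x than 27/4.

385/57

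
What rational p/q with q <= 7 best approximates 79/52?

3/2

Expand x = 79/52 as a continued fraction with the Euclidean algorithm:
  79 = 1*52 + 27, so a_0 = 1.
  52 = 1*27 + 25, so a_1 = 1.
  27 = 1*25 + 2, so a_2 = 1.
  25 = 12*2 + 1, so a_3 = 12.
  2 = 2*1 + 0, so a_4 = 2.
so x = [1; 1, 1, 12, 2].
Convergents (p_i = a_i*p_{i-1} + p_{i-2}, q_i = a_i*q_{i-1} + q_{i-2} with p_{-2}=0, p_{-1}=1, q_{-2}=1, q_{-1}=0), until the denominator exceeds 7:
  i=0: a_0=1, p_0 = 1*1 + 0 = 1, q_0 = 1*0 + 1 = 1.
  i=1: a_1=1, p_1 = 1*1 + 1 = 2, q_1 = 1*1 + 0 = 1.
  i=2: a_2=1, p_2 = 1*2 + 1 = 3, q_2 = 1*1 + 1 = 2.
  i=3: a_3=12, p_3 = 12*3 + 2 = 38, q_3 = 12*2 + 1 = 25.
q_3 = 25 > 7, so the last convergent with denominator <= 7 is p_2/q_2 = 3/2.
The closest fraction with denominator <= 7 is either p_2/q_2 or the intermediate fraction (k*p_2 + p_1)/(k*q_2 + q_1) with the largest k >= 1 whose denominator stays <= 7; these approach x as k grows, and every other convergent or intermediate fraction in range is farther away.
Largest k: floor((7 - q_1)/q_2) = floor((7 - 1)/2) = 3.
That gives (3*3 + 2)/(3*2 + 1) = 11/7.
Compare the errors: |x - 3/2| = |79*2 - 3*52|/(52*2) = 2/104, and |x - 11/7| = |79*7 - 11*52|/(52*7) = 19/364.
Cross-multiplying, 2*364 = 728 < 1976 = 19*104, so 2/104 is smaller: the convergent 3/2 is closer to x than 11/7.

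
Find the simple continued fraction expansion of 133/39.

Run the Euclidean algorithm on 133 and 39; the successive quotients are the partial quotients a_0, a_1, ... (each step inverts the fractional part left over by the previous one):
  133 = 3*39 + 16, so a_0 = 3.
  39 = 2*16 + 7, so a_1 = 2.
  16 = 2*7 + 2, so a_2 = 2.
  7 = 3*2 + 1, so a_3 = 3.
  2 = 2*1 + 0, so a_4 = 2.
The remainder reaches 0 after 5 divisions, so the expansion has 5 partial quotients, read off in order.

[3; 2, 2, 3, 2]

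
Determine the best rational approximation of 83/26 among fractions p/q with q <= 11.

16/5

Expand x = 83/26 as a continued fraction with the Euclidean algorithm:
  83 = 3*26 + 5, so a_0 = 3.
  26 = 5*5 + 1, so a_1 = 5.
  5 = 5*1 + 0, so a_2 = 5.
so x = [3; 5, 5].
Convergents (p_i = a_i*p_{i-1} + p_{i-2}, q_i = a_i*q_{i-1} + q_{i-2} with p_{-2}=0, p_{-1}=1, q_{-2}=1, q_{-1}=0), until the denominator exceeds 11:
  i=0: a_0=3, p_0 = 3*1 + 0 = 3, q_0 = 3*0 + 1 = 1.
  i=1: a_1=5, p_1 = 5*3 + 1 = 16, q_1 = 5*1 + 0 = 5.
  i=2: a_2=5, p_2 = 5*16 + 3 = 83, q_2 = 5*5 + 1 = 26.
q_2 = 26 > 11, so the last convergent with denominator <= 11 is p_1/q_1 = 16/5.
The closest fraction with denominator <= 11 is either p_1/q_1 or the intermediate fraction (k*p_1 + p_0)/(k*q_1 + q_0) with the largest k >= 1 whose denominator stays <= 11; these approach x as k grows, and every other convergent or intermediate fraction in range is farther away.
Largest k: floor((11 - q_0)/q_1) = floor((11 - 1)/5) = 2.
That gives (2*16 + 3)/(2*5 + 1) = 35/11.
Compare the errors: |x - 16/5| = |83*5 - 16*26|/(26*5) = 1/130, and |x - 35/11| = |83*11 - 35*26|/(26*11) = 3/286.
Cross-multiplying, 1*286 = 286 < 390 = 3*130, so 1/130 is smaller: the convergent 16/5 is closer to x than 35/11.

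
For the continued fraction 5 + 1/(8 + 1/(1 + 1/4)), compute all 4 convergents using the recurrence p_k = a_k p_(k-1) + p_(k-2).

5/1, 41/8, 46/9, 225/44

Using the convergent recurrence p_i = a_i*p_{i-1} + p_{i-2}, q_i = a_i*q_{i-1} + q_{i-2} with p_{-2}=0, p_{-1}=1, q_{-2}=1, q_{-1}=0:
  i=0: a_0=5, p_0 = 5*1 + 0 = 5, q_0 = 5*0 + 1 = 1.
  i=1: a_1=8, p_1 = 8*5 + 1 = 41, q_1 = 8*1 + 0 = 8.
  i=2: a_2=1, p_2 = 1*41 + 5 = 46, q_2 = 1*8 + 1 = 9.
  i=3: a_3=4, p_3 = 4*46 + 41 = 225, q_3 = 4*9 + 8 = 44.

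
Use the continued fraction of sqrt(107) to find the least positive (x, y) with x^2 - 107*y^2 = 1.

First expand sqrt(107) as a continued fraction. With x_i = (sqrt(107) + m_i)/d_i and (m_0, d_0) = (0, 1): a_0 = floor(sqrt(107)) = 10, since 10^2 = 100 <= 107 < 121 = 11^2.
Iterate m_{i+1} = d_i*a_i - m_i, d_{i+1} = (107 - m_{i+1}^2)/d_i, a_{i+1} = floor((a_0 + m_{i+1})/d_{i+1}):
  m_1 = 1*10 - 0 = 10, d_1 = (107 - 10^2)/1 = 7/1 = 7, a_1 = floor((10 + 10)/7) = 2.
  m_2 = 7*2 - 10 = 4, d_2 = (107 - 4^2)/7 = 91/7 = 13, a_2 = floor((10 + 4)/13) = 1.
  m_3 = 13*1 - 4 = 9, d_3 = (107 - 9^2)/13 = 26/13 = 2, a_3 = floor((10 + 9)/2) = 9.
  m_4 = 2*9 - 9 = 9, d_4 = (107 - 9^2)/2 = 26/2 = 13, a_4 = floor((10 + 9)/13) = 1.
  m_5 = 13*1 - 9 = 4, d_5 = (107 - 4^2)/13 = 91/13 = 7, a_5 = floor((10 + 4)/7) = 2.
  m_6 = 7*2 - 4 = 10, d_6 = (107 - 10^2)/7 = 7/7 = 1, a_6 = floor((10 + 10)/1) = 20.
  m_7 = 1*20 - 10 = 10, d_7 = (107 - 10^2)/1 = 7/1 = 7: (m_7, d_7) = (m_1, d_1) = (10, 7), so from here the quotients repeat a_1, ..., a_6; the period length is 6.
So sqrt(107) = [10; (2, 1, 9, 1, 2, 20)] with period length k = 6.
k is even, so the fundamental solution of x^2 - 107y^2 = 1 is (p_{k-1}, q_{k-1}) = (p_5, q_5); compute convergents through index 5.
Convergents (p_i = a_i*p_{i-1} + p_{i-2}, q_i = a_i*q_{i-1} + q_{i-2} with p_{-2}=0, p_{-1}=1, q_{-2}=1, q_{-1}=0):
  i=0: a_0=10, p_0 = 10*1 + 0 = 10, q_0 = 10*0 + 1 = 1.
  i=1: a_1=2, p_1 = 2*10 + 1 = 21, q_1 = 2*1 + 0 = 2.
  i=2: a_2=1, p_2 = 1*21 + 10 = 31, q_2 = 1*2 + 1 = 3.
  i=3: a_3=9, p_3 = 9*31 + 21 = 300, q_3 = 9*3 + 2 = 29.
  i=4: a_4=1, p_4 = 1*300 + 31 = 331, q_4 = 1*29 + 3 = 32.
  i=5: a_5=2, p_5 = 2*331 + 300 = 962, q_5 = 2*32 + 29 = 93.
Check: 962^2 - 107*93^2 = 925444 - 925443 = 1, so (x, y) = (962, 93) solves the equation, and by the theorem it is the least positive solution.

(x, y) = (962, 93)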